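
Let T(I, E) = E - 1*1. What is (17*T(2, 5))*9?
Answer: 612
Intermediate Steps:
T(I, E) = -1 + E (T(I, E) = E - 1 = -1 + E)
(17*T(2, 5))*9 = (17*(-1 + 5))*9 = (17*4)*9 = 68*9 = 612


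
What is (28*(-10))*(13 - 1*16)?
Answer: 840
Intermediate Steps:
(28*(-10))*(13 - 1*16) = -280*(13 - 16) = -280*(-3) = 840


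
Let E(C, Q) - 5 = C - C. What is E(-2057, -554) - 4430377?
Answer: -4430372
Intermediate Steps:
E(C, Q) = 5 (E(C, Q) = 5 + (C - C) = 5 + 0 = 5)
E(-2057, -554) - 4430377 = 5 - 4430377 = -4430372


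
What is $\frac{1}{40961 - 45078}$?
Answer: $- \frac{1}{4117} \approx -0.0002429$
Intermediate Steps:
$\frac{1}{40961 - 45078} = \frac{1}{-4117} = - \frac{1}{4117}$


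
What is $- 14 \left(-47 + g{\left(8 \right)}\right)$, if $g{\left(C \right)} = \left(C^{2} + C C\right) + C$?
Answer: $-1246$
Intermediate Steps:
$g{\left(C \right)} = C + 2 C^{2}$ ($g{\left(C \right)} = \left(C^{2} + C^{2}\right) + C = 2 C^{2} + C = C + 2 C^{2}$)
$- 14 \left(-47 + g{\left(8 \right)}\right) = - 14 \left(-47 + 8 \left(1 + 2 \cdot 8\right)\right) = - 14 \left(-47 + 8 \left(1 + 16\right)\right) = - 14 \left(-47 + 8 \cdot 17\right) = - 14 \left(-47 + 136\right) = \left(-14\right) 89 = -1246$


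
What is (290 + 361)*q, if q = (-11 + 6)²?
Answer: 16275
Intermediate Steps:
q = 25 (q = (-5)² = 25)
(290 + 361)*q = (290 + 361)*25 = 651*25 = 16275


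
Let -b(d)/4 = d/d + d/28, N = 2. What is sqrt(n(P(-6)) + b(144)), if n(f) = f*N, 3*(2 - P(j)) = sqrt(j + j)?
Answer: 2*sqrt(-2268 - 147*I*sqrt(3))/21 ≈ 0.25419 - 4.5427*I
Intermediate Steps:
b(d) = -4 - d/7 (b(d) = -4*(d/d + d/28) = -4*(1 + d*(1/28)) = -4*(1 + d/28) = -4 - d/7)
P(j) = 2 - sqrt(2)*sqrt(j)/3 (P(j) = 2 - sqrt(j + j)/3 = 2 - sqrt(2)*sqrt(j)/3)
n(f) = 2*f (n(f) = f*2 = 2*f)
sqrt(n(P(-6)) + b(144)) = sqrt(2*(2 - sqrt(2)*sqrt(-6)/3) + (-4 - 1/7*144)) = sqrt(2*(2 - sqrt(2)*I*sqrt(6)/3) + (-4 - 144/7)) = sqrt(2*(2 - 2*I*sqrt(3)/3) - 172/7) = sqrt((4 - 4*I*sqrt(3)/3) - 172/7) = sqrt(-144/7 - 4*I*sqrt(3)/3)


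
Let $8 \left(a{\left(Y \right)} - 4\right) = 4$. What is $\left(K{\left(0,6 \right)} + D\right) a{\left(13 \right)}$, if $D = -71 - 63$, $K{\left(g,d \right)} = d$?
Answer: $-576$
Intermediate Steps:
$a{\left(Y \right)} = \frac{9}{2}$ ($a{\left(Y \right)} = 4 + \frac{1}{8} \cdot 4 = 4 + \frac{1}{2} = \frac{9}{2}$)
$D = -134$
$\left(K{\left(0,6 \right)} + D\right) a{\left(13 \right)} = \left(6 - 134\right) \frac{9}{2} = \left(-128\right) \frac{9}{2} = -576$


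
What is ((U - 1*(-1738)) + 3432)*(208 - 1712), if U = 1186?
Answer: -9559424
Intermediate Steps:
((U - 1*(-1738)) + 3432)*(208 - 1712) = ((1186 - 1*(-1738)) + 3432)*(208 - 1712) = ((1186 + 1738) + 3432)*(-1504) = (2924 + 3432)*(-1504) = 6356*(-1504) = -9559424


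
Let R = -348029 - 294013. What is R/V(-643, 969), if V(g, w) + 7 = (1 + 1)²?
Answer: 214014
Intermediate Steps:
V(g, w) = -3 (V(g, w) = -7 + (1 + 1)² = -7 + 2² = -7 + 4 = -3)
R = -642042
R/V(-643, 969) = -642042/(-3) = -642042*(-⅓) = 214014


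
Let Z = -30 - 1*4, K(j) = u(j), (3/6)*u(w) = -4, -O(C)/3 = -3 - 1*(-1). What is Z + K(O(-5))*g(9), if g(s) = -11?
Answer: 54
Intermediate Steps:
O(C) = 6 (O(C) = -3*(-3 - 1*(-1)) = -3*(-3 + 1) = -3*(-2) = 6)
u(w) = -8 (u(w) = 2*(-4) = -8)
K(j) = -8
Z = -34 (Z = -30 - 4 = -34)
Z + K(O(-5))*g(9) = -34 - 8*(-11) = -34 + 88 = 54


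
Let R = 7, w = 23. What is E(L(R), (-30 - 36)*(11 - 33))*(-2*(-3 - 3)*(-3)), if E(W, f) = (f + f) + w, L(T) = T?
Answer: -105372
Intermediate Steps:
E(W, f) = 23 + 2*f (E(W, f) = (f + f) + 23 = 2*f + 23 = 23 + 2*f)
E(L(R), (-30 - 36)*(11 - 33))*(-2*(-3 - 3)*(-3)) = (23 + 2*((-30 - 36)*(11 - 33)))*(-2*(-3 - 3)*(-3)) = (23 + 2*(-66*(-22)))*(-2*(-6)*(-3)) = (23 + 2*1452)*(12*(-3)) = (23 + 2904)*(-36) = 2927*(-36) = -105372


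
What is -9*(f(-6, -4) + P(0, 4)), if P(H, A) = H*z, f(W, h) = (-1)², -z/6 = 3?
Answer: -9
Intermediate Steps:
z = -18 (z = -6*3 = -18)
f(W, h) = 1
P(H, A) = -18*H (P(H, A) = H*(-18) = -18*H)
-9*(f(-6, -4) + P(0, 4)) = -9*(1 - 18*0) = -9*(1 + 0) = -9*1 = -9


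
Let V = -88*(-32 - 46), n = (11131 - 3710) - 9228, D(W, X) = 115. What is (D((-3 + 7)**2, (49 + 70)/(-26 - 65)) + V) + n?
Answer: 5172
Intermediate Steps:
n = -1807 (n = 7421 - 9228 = -1807)
V = 6864 (V = -88*(-78) = 6864)
(D((-3 + 7)**2, (49 + 70)/(-26 - 65)) + V) + n = (115 + 6864) - 1807 = 6979 - 1807 = 5172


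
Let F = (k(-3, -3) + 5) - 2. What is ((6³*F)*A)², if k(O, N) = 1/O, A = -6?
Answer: 11943936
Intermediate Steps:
F = 8/3 (F = (1/(-3) + 5) - 2 = (-⅓ + 5) - 2 = 14/3 - 2 = 8/3 ≈ 2.6667)
((6³*F)*A)² = ((6³*(8/3))*(-6))² = ((216*(8/3))*(-6))² = (576*(-6))² = (-3456)² = 11943936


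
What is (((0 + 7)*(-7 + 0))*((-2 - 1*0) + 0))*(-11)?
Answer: -1078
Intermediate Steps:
(((0 + 7)*(-7 + 0))*((-2 - 1*0) + 0))*(-11) = ((7*(-7))*((-2 + 0) + 0))*(-11) = -49*(-2 + 0)*(-11) = -49*(-2)*(-11) = 98*(-11) = -1078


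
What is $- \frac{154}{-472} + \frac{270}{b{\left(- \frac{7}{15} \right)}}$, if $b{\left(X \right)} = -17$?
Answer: $- \frac{62411}{4012} \approx -15.556$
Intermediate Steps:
$- \frac{154}{-472} + \frac{270}{b{\left(- \frac{7}{15} \right)}} = - \frac{154}{-472} + \frac{270}{-17} = \left(-154\right) \left(- \frac{1}{472}\right) + 270 \left(- \frac{1}{17}\right) = \frac{77}{236} - \frac{270}{17} = - \frac{62411}{4012}$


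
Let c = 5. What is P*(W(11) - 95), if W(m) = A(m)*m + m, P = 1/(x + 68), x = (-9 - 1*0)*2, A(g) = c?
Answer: -29/50 ≈ -0.58000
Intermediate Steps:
A(g) = 5
x = -18 (x = (-9 + 0)*2 = -9*2 = -18)
P = 1/50 (P = 1/(-18 + 68) = 1/50 ≈ 0.020000)
W(m) = 6*m (W(m) = 5*m + m = 6*m)
P*(W(11) - 95) = (6*11 - 95)/50 = (66 - 95)/50 = (1/50)*(-29) = -29/50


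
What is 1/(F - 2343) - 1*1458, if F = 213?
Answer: -3105541/2130 ≈ -1458.0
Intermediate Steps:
1/(F - 2343) - 1*1458 = 1/(213 - 2343) - 1*1458 = 1/(-2130) - 1458 = -1/2130 - 1458 = -3105541/2130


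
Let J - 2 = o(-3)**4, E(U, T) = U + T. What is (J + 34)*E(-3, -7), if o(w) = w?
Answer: -1170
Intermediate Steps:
E(U, T) = T + U
J = 83 (J = 2 + (-3)**4 = 2 + 81 = 83)
(J + 34)*E(-3, -7) = (83 + 34)*(-7 - 3) = 117*(-10) = -1170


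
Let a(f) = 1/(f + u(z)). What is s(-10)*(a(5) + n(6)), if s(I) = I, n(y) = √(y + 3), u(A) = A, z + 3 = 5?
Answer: -220/7 ≈ -31.429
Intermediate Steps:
z = 2 (z = -3 + 5 = 2)
n(y) = √(3 + y)
a(f) = 1/(2 + f) (a(f) = 1/(f + 2) = 1/(2 + f))
s(-10)*(a(5) + n(6)) = -10*(1/(2 + 5) + √(3 + 6)) = -10*(1/7 + √9) = -10*(⅐ + 3) = -10*22/7 = -220/7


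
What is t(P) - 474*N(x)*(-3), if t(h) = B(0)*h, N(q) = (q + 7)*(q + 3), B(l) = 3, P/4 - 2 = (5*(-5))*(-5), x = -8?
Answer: 8634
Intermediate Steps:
P = 508 (P = 8 + 4*((5*(-5))*(-5)) = 8 + 4*(-25*(-5)) = 8 + 4*125 = 8 + 500 = 508)
N(q) = (3 + q)*(7 + q) (N(q) = (7 + q)*(3 + q) = (3 + q)*(7 + q))
t(h) = 3*h
t(P) - 474*N(x)*(-3) = 3*508 - 474*(21 + (-8)² + 10*(-8))*(-3) = 1524 - 474*(21 + 64 - 80)*(-3) = 1524 - 2370*(-3) = 1524 - 474*(-15) = 1524 + 7110 = 8634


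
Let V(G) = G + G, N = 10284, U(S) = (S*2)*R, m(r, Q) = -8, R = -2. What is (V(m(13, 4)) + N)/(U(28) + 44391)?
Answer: 10268/44279 ≈ 0.23189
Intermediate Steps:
U(S) = -4*S (U(S) = (S*2)*(-2) = (2*S)*(-2) = -4*S)
V(G) = 2*G
(V(m(13, 4)) + N)/(U(28) + 44391) = (2*(-8) + 10284)/(-4*28 + 44391) = (-16 + 10284)/(-112 + 44391) = 10268/44279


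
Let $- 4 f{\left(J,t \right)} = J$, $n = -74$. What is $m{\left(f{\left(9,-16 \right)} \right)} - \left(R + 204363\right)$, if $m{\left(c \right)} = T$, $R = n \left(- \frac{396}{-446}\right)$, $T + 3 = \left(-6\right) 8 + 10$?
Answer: $- \frac{45567440}{223} \approx -2.0434 \cdot 10^{5}$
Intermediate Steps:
$f{\left(J,t \right)} = - \frac{J}{4}$
$T = -41$ ($T = -3 + \left(\left(-6\right) 8 + 10\right) = -3 + \left(-48 + 10\right) = -3 - 38 = -41$)
$R = - \frac{14652}{223}$ ($R = - 74 \left(- \frac{396}{-446}\right) = - 74 \left(\left(-396\right) \left(- \frac{1}{446}\right)\right) = \left(-74\right) \frac{198}{223} = - \frac{14652}{223} \approx -65.704$)
$m{\left(c \right)} = -41$
$m{\left(f{\left(9,-16 \right)} \right)} - \left(R + 204363\right) = -41 - \left(- \frac{14652}{223} + 204363\right) = -41 - \frac{45558297}{223} = - \frac{45567440}{223}$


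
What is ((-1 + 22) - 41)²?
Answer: 400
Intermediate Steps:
((-1 + 22) - 41)² = (21 - 41)² = (-20)² = 400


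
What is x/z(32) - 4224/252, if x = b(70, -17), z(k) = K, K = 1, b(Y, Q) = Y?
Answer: 1118/21 ≈ 53.238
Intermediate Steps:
z(k) = 1
x = 70
x/z(32) - 4224/252 = 70/1 - 4224/252 = 70*1 - 4224*1/252 = 70 - 352/21 = 1118/21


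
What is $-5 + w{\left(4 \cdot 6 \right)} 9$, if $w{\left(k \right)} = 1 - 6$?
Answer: $-50$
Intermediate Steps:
$w{\left(k \right)} = -5$ ($w{\left(k \right)} = 1 - 6 = -5$)
$-5 + w{\left(4 \cdot 6 \right)} 9 = -5 - 45 = -50$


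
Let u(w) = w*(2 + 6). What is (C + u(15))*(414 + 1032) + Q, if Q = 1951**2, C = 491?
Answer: 4689907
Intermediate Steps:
u(w) = 8*w (u(w) = w*8 = 8*w)
Q = 3806401
(C + u(15))*(414 + 1032) + Q = (491 + 8*15)*(414 + 1032) + 3806401 = (491 + 120)*1446 + 3806401 = 611*1446 + 3806401 = 883506 + 3806401 = 4689907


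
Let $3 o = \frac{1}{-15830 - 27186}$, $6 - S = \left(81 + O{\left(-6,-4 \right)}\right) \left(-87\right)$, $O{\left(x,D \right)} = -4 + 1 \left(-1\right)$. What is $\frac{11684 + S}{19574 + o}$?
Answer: $\frac{2361836496}{2525985551} \approx 0.93502$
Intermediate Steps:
$O{\left(x,D \right)} = -5$ ($O{\left(x,D \right)} = -4 - 1 = -5$)
$S = 6618$ ($S = 6 - \left(81 - 5\right) \left(-87\right) = 6 - 76 \left(-87\right) = 6 - -6612 = 6 + 6612 = 6618$)
$o = - \frac{1}{129048}$ ($o = \frac{1}{3 \left(-15830 - 27186\right)} = \frac{1}{3 \left(-43016\right)} = \frac{1}{3} \left(- \frac{1}{43016}\right) = - \frac{1}{129048} \approx -7.7491 \cdot 10^{-6}$)
$\frac{11684 + S}{19574 + o} = \frac{11684 + 6618}{19574 - \frac{1}{129048}} = \frac{18302}{\frac{2525985551}{129048}} = 18302 \cdot \frac{129048}{2525985551} = \frac{2361836496}{2525985551}$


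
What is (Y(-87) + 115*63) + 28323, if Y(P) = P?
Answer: 35481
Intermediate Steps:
(Y(-87) + 115*63) + 28323 = (-87 + 115*63) + 28323 = (-87 + 7245) + 28323 = 7158 + 28323 = 35481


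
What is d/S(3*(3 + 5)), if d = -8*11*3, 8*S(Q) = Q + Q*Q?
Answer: -88/25 ≈ -3.5200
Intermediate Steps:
S(Q) = Q/8 + Q²/8 (S(Q) = (Q + Q*Q)/8 = (Q + Q²)/8 = Q/8 + Q²/8)
d = -264 (d = -88*3 = -264)
d/S(3*(3 + 5)) = -264*8/(3*(1 + 3*(3 + 5))*(3 + 5)) = -264*1/(3*(1 + 3*8)) = -264*1/(3*(1 + 24)) = -264/((⅛)*24*25) = -264/75 = -264*1/75 = -88/25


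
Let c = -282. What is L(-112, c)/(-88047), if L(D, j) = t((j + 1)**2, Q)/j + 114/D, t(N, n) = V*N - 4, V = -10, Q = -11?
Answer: -22101155/695219112 ≈ -0.031790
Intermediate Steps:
t(N, n) = -4 - 10*N (t(N, n) = -10*N - 4 = -4 - 10*N)
L(D, j) = 114/D + (-4 - 10*(1 + j)**2)/j (L(D, j) = (-4 - 10*(j + 1)**2)/j + 114/D = (-4 - 10*(1 + j)**2)/j + 114/D = 114/D + (-4 - 10*(1 + j)**2)/j)
L(-112, c)/(-88047) = (-4/(-282) + 114/(-112) - 10*(1 - 282)**2/(-282))/(-88047) = (-4*(-1/282) + 114*(-1/112) - 10*(-1/282)*(-281)**2)*(-1/88047) = (2/141 - 57/56 - 10*(-1/282)*78961)*(-1/88047) = (2/141 - 57/56 + 394805/141)*(-1/88047) = (22101155/7896)*(-1/88047) = -22101155/695219112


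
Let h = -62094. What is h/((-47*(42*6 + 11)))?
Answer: 62094/12361 ≈ 5.0234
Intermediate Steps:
h/((-47*(42*6 + 11))) = -62094*(-1/(47*(42*6 + 11))) = -62094*(-1/(47*(252 + 11))) = -62094/((-47*263)) = -62094/(-12361) = -62094*(-1/12361) = 62094/12361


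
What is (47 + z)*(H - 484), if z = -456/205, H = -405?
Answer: -8160131/205 ≈ -39806.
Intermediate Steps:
z = -456/205 (z = -456*1/205 = -456/205 ≈ -2.2244)
(47 + z)*(H - 484) = (47 - 456/205)*(-405 - 484) = (9179/205)*(-889) = -8160131/205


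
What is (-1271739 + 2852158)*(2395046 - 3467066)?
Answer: -1694240776380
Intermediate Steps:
(-1271739 + 2852158)*(2395046 - 3467066) = 1580419*(-1072020) = -1694240776380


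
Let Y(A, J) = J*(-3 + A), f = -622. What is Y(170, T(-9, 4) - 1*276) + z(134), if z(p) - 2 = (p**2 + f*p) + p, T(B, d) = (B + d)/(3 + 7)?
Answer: -222863/2 ≈ -1.1143e+5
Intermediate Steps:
T(B, d) = B/10 + d/10 (T(B, d) = (B + d)/10 = (B + d)*(1/10) = B/10 + d/10)
z(p) = 2 + p**2 - 621*p (z(p) = 2 + ((p**2 - 622*p) + p) = 2 + (p**2 - 621*p) = 2 + p**2 - 621*p)
Y(170, T(-9, 4) - 1*276) + z(134) = (((1/10)*(-9) + (1/10)*4) - 1*276)*(-3 + 170) + (2 + 134**2 - 621*134) = ((-9/10 + 2/5) - 276)*167 + (2 + 17956 - 83214) = (-1/2 - 276)*167 - 65256 = -553/2*167 - 65256 = -92351/2 - 65256 = -222863/2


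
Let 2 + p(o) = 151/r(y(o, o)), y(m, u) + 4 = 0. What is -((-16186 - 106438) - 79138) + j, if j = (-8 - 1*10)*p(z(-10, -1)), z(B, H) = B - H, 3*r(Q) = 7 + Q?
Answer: 199080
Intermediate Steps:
y(m, u) = -4 (y(m, u) = -4 + 0 = -4)
r(Q) = 7/3 + Q/3 (r(Q) = (7 + Q)/3 = 7/3 + Q/3)
p(o) = 149 (p(o) = -2 + 151/(7/3 + (⅓)*(-4)) = -2 + 151/(7/3 - 4/3) = -2 + 151/1 = -2 + 151*1 = -2 + 151 = 149)
j = -2682 (j = (-8 - 1*10)*149 = (-8 - 10)*149 = -18*149 = -2682)
-((-16186 - 106438) - 79138) + j = -((-16186 - 106438) - 79138) - 2682 = -(-122624 - 79138) - 2682 = -1*(-201762) - 2682 = 201762 - 2682 = 199080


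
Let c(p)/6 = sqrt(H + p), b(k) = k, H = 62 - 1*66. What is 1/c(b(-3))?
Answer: -I*sqrt(7)/42 ≈ -0.062994*I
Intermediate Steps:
H = -4 (H = 62 - 66 = -4)
c(p) = 6*sqrt(-4 + p)
1/c(b(-3)) = 1/(6*sqrt(-4 - 3)) = 1/(6*sqrt(-7)) = 1/(6*(I*sqrt(7))) = 1/(6*I*sqrt(7)) = -I*sqrt(7)/42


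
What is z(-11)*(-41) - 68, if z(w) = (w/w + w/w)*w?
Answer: 834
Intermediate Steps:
z(w) = 2*w (z(w) = (1 + 1)*w = 2*w)
z(-11)*(-41) - 68 = (2*(-11))*(-41) - 68 = -22*(-41) - 68 = 902 - 68 = 834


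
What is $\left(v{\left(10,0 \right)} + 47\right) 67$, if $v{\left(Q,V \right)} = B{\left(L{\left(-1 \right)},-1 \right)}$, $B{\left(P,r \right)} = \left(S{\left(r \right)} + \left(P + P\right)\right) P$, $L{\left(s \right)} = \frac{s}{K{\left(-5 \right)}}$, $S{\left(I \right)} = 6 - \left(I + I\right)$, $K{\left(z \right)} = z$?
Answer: $\frac{81539}{25} \approx 3261.6$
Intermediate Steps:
$S{\left(I \right)} = 6 - 2 I$
$L{\left(s \right)} = - \frac{s}{5}$ ($L{\left(s \right)} = \frac{s}{-5} = s \left(- \frac{1}{5}\right) = - \frac{s}{5}$)
$B{\left(P,r \right)} = P \left(6 - 2 r + 2 P\right)$ ($B{\left(P,r \right)} = \left(\left(6 - 2 r\right) + \left(P + P\right)\right) P = \left(\left(6 - 2 r\right) + 2 P\right) P = \left(6 - 2 r + 2 P\right) P = P \left(6 - 2 r + 2 P\right)$)
$v{\left(Q,V \right)} = \frac{42}{25}$ ($v{\left(Q,V \right)} = 2 \left(\left(- \frac{1}{5}\right) \left(-1\right)\right) \left(3 - - \frac{1}{5} - -1\right) = 2 \cdot \frac{1}{5} \left(3 + \frac{1}{5} + 1\right) = 2 \cdot \frac{1}{5} \cdot \frac{21}{5} = \frac{42}{25}$)
$\left(v{\left(10,0 \right)} + 47\right) 67 = \left(\frac{42}{25} + 47\right) 67 = \frac{1217}{25} \cdot 67 = \frac{81539}{25}$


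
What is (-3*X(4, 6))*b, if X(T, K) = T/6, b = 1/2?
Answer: -1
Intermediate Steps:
b = 1/2 ≈ 0.50000
X(T, K) = T/6 (X(T, K) = T*(1/6) = T/6)
(-3*X(4, 6))*b = -4/2*(1/2) = -3*2/3*(1/2) = -2*1/2 = -1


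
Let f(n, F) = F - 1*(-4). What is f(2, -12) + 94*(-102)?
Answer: -9596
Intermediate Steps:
f(n, F) = 4 + F (f(n, F) = F + 4 = 4 + F)
f(2, -12) + 94*(-102) = (4 - 12) + 94*(-102) = -8 - 9588 = -9596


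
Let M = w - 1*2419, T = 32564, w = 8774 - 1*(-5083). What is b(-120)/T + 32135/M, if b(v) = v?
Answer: 37323985/13302394 ≈ 2.8058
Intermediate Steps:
w = 13857 (w = 8774 + 5083 = 13857)
M = 11438 (M = 13857 - 1*2419 = 13857 - 2419 = 11438)
b(-120)/T + 32135/M = -120/32564 + 32135/11438 = -120*1/32564 + 32135*(1/11438) = -30/8141 + 32135/11438 = 37323985/13302394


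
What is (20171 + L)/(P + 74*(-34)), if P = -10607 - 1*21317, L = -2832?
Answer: -2477/4920 ≈ -0.50346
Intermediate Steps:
P = -31924 (P = -10607 - 21317 = -31924)
(20171 + L)/(P + 74*(-34)) = (20171 - 2832)/(-31924 + 74*(-34)) = 17339/(-31924 - 2516) = 17339/(-34440) = 17339*(-1/34440) = -2477/4920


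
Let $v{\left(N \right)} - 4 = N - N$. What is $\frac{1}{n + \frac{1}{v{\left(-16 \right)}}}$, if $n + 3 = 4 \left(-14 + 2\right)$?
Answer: $- \frac{4}{203} \approx -0.019704$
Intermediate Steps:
$v{\left(N \right)} = 4$ ($v{\left(N \right)} = 4 + \left(N - N\right) = 4 + 0 = 4$)
$n = -51$ ($n = -3 + 4 \left(-14 + 2\right) = -3 + 4 \left(-12\right) = -3 - 48 = -51$)
$\frac{1}{n + \frac{1}{v{\left(-16 \right)}}} = \frac{1}{-51 + \frac{1}{4}} = \frac{1}{- \frac{203}{4}} = - \frac{4}{203}$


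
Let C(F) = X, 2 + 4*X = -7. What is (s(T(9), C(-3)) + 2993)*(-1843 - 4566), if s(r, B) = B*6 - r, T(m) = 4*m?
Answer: -37729783/2 ≈ -1.8865e+7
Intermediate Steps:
X = -9/4 (X = -½ + (¼)*(-7) = -½ - 7/4 = -9/4 ≈ -2.2500)
C(F) = -9/4
s(r, B) = -r + 6*B (s(r, B) = 6*B - r = -r + 6*B)
(s(T(9), C(-3)) + 2993)*(-1843 - 4566) = ((-4*9 + 6*(-9/4)) + 2993)*(-1843 - 4566) = ((-1*36 - 27/2) + 2993)*(-6409) = ((-36 - 27/2) + 2993)*(-6409) = (-99/2 + 2993)*(-6409) = (5887/2)*(-6409) = -37729783/2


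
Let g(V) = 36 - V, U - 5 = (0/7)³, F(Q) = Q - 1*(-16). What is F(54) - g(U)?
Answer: 39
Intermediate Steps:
F(Q) = 16 + Q (F(Q) = Q + 16 = 16 + Q)
U = 5 (U = 5 + (0/7)³ = 5 + (0*(⅐))³ = 5 + 0³ = 5 + 0 = 5)
F(54) - g(U) = (16 + 54) - (36 - 1*5) = 70 - (36 - 5) = 70 - 1*31 = 70 - 31 = 39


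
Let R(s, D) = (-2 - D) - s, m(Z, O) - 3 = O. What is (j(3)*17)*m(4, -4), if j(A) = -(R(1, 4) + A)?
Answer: -68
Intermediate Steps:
m(Z, O) = 3 + O
R(s, D) = -2 - D - s
j(A) = 7 - A (j(A) = -((-2 - 1*4 - 1*1) + A) = -((-2 - 4 - 1) + A) = -(-7 + A) = 7 - A)
(j(3)*17)*m(4, -4) = ((7 - 1*3)*17)*(3 - 4) = ((7 - 3)*17)*(-1) = (4*17)*(-1) = 68*(-1) = -68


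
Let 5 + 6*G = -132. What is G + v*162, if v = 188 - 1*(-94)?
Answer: 273967/6 ≈ 45661.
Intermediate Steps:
v = 282 (v = 188 + 94 = 282)
G = -137/6 (G = -⅚ + (⅙)*(-132) = -⅚ - 22 = -137/6 ≈ -22.833)
G + v*162 = -137/6 + 282*162 = -137/6 + 45684 = 273967/6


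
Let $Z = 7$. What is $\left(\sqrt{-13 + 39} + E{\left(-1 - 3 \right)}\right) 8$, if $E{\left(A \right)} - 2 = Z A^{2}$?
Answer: $912 + 8 \sqrt{26} \approx 952.79$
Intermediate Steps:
$E{\left(A \right)} = 2 + 7 A^{2}$
$\left(\sqrt{-13 + 39} + E{\left(-1 - 3 \right)}\right) 8 = \left(\sqrt{-13 + 39} + \left(2 + 7 \left(-1 - 3\right)^{2}\right)\right) 8 = \left(\sqrt{26} + \left(2 + 7 \left(-1 - 3\right)^{2}\right)\right) 8 = \left(\sqrt{26} + \left(2 + 7 \left(-4\right)^{2}\right)\right) 8 = \left(\sqrt{26} + \left(2 + 7 \cdot 16\right)\right) 8 = \left(\sqrt{26} + \left(2 + 112\right)\right) 8 = \left(\sqrt{26} + 114\right) 8 = \left(114 + \sqrt{26}\right) 8 = 912 + 8 \sqrt{26}$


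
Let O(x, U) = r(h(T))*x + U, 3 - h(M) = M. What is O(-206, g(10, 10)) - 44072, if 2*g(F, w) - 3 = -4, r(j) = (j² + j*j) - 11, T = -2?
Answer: -104213/2 ≈ -52107.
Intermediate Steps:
h(M) = 3 - M
r(j) = -11 + 2*j² (r(j) = (j² + j²) - 11 = 2*j² - 11 = -11 + 2*j²)
g(F, w) = -½ (g(F, w) = 3/2 + (½)*(-4) = 3/2 - 2 = -½)
O(x, U) = U + 39*x (O(x, U) = (-11 + 2*(3 - 1*(-2))²)*x + U = (-11 + 2*(3 + 2)²)*x + U = (-11 + 2*5²)*x + U = (-11 + 2*25)*x + U = (-11 + 50)*x + U = 39*x + U = U + 39*x)
O(-206, g(10, 10)) - 44072 = (-½ + 39*(-206)) - 44072 = (-½ - 8034) - 44072 = -16069/2 - 44072 = -104213/2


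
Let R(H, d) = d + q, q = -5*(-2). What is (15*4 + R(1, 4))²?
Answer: 5476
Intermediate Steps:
q = 10
R(H, d) = 10 + d (R(H, d) = d + 10 = 10 + d)
(15*4 + R(1, 4))² = (15*4 + (10 + 4))² = (60 + 14)² = 74² = 5476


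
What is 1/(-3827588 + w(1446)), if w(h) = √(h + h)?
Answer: -956897/3662607473713 - √723/7325214947426 ≈ -2.6126e-7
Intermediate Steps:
w(h) = √2*√h (w(h) = √(2*h) = √2*√h)
1/(-3827588 + w(1446)) = 1/(-3827588 + √2*√1446) = 1/(-3827588 + 2*√723)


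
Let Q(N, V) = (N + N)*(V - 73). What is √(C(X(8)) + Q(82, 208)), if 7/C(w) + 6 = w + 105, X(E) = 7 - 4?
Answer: √230345274/102 ≈ 148.80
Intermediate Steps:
X(E) = 3
Q(N, V) = 2*N*(-73 + V) (Q(N, V) = (2*N)*(-73 + V) = 2*N*(-73 + V))
C(w) = 7/(99 + w) (C(w) = 7/(-6 + (w + 105)) = 7/(-6 + (105 + w)) = 7/(99 + w))
√(C(X(8)) + Q(82, 208)) = √(7/(99 + 3) + 2*82*(-73 + 208)) = √(7/102 + 2*82*135) = √(7*(1/102) + 22140) = √(7/102 + 22140) = √(2258287/102) = √230345274/102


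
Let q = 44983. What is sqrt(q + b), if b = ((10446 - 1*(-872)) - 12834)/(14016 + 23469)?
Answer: sqrt(143325830315)/1785 ≈ 212.09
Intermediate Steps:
b = -1516/37485 (b = ((10446 + 872) - 12834)/37485 = (11318 - 12834)*(1/37485) = -1516*1/37485 = -1516/37485 ≈ -0.040443)
sqrt(q + b) = sqrt(44983 - 1516/37485) = sqrt(1686186239/37485) = sqrt(143325830315)/1785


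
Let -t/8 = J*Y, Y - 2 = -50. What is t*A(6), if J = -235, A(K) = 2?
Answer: -180480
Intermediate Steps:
Y = -48 (Y = 2 - 50 = -48)
t = -90240 (t = -(-1880)*(-48) = -8*11280 = -90240)
t*A(6) = -90240*2 = -180480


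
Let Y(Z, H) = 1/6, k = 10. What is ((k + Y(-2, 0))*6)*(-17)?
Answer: -1037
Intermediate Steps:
Y(Z, H) = ⅙
((k + Y(-2, 0))*6)*(-17) = ((10 + ⅙)*6)*(-17) = ((61/6)*6)*(-17) = 61*(-17) = -1037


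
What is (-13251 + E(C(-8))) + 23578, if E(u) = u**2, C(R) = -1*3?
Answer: 10336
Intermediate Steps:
C(R) = -3
(-13251 + E(C(-8))) + 23578 = (-13251 + (-3)**2) + 23578 = (-13251 + 9) + 23578 = -13242 + 23578 = 10336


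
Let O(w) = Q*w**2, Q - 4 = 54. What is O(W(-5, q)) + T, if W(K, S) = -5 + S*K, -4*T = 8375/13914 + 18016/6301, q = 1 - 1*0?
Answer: 2033689599301/350688456 ≈ 5799.1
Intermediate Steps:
Q = 58 (Q = 4 + 54 = 58)
q = 1 (q = 1 + 0 = 1)
T = -303445499/350688456 (T = -(8375/13914 + 18016/6301)/4 = -1/4*303445499/87672114 = -303445499/350688456 ≈ -0.86528)
W(K, S) = -5 + K*S
O(w) = 58*w**2
O(W(-5, q)) + T = 58*(-5 - 5*1)**2 - 303445499/350688456 = 58*(-5 - 5)**2 - 303445499/350688456 = 58*(-10)**2 - 303445499/350688456 = 58*100 - 303445499/350688456 = 5800 - 303445499/350688456 = 2033689599301/350688456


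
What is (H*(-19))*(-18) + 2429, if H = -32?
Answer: -8515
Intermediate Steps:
(H*(-19))*(-18) + 2429 = -32*(-19)*(-18) + 2429 = 608*(-18) + 2429 = -10944 + 2429 = -8515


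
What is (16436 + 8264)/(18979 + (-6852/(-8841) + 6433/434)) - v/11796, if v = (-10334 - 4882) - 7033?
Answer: 130452680398643/40938948786972 ≈ 3.1865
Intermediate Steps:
v = -22249 (v = -15216 - 7033 = -22249)
(16436 + 8264)/(18979 + (-6852/(-8841) + 6433/434)) - v/11796 = (16436 + 8264)/(18979 + (-6852/(-8841) + 6433/434)) - (-22249)/11796 = 24700/(18979 + (-6852*(-1/8841) + 6433*(1/434))) - (-22249)/11796 = 24700/(18979 + (2284/2947 + 919/62)) - 1*(-22249/11796) = 24700/(18979 + 2849901/182714) + 22249/11796 = 24700/(3470578907/182714) + 22249/11796 = 24700*(182714/3470578907) + 22249/11796 = 4513035800/3470578907 + 22249/11796 = 130452680398643/40938948786972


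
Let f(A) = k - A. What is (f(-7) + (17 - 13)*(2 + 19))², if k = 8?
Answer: 9801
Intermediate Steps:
f(A) = 8 - A
(f(-7) + (17 - 13)*(2 + 19))² = ((8 - 1*(-7)) + (17 - 13)*(2 + 19))² = ((8 + 7) + 4*21)² = (15 + 84)² = 99² = 9801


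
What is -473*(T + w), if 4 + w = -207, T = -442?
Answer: 308869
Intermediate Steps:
w = -211 (w = -4 - 207 = -211)
-473*(T + w) = -473*(-442 - 211) = -473*(-653) = 308869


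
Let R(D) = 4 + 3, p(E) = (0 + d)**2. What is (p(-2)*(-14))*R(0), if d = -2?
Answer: -392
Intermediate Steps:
p(E) = 4 (p(E) = (0 - 2)**2 = (-2)**2 = 4)
R(D) = 7
(p(-2)*(-14))*R(0) = (4*(-14))*7 = -56*7 = -392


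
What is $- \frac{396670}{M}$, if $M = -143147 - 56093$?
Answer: $\frac{39667}{19924} \approx 1.9909$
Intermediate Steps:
$M = -199240$ ($M = -143147 - 56093 = -199240$)
$- \frac{396670}{M} = - \frac{396670}{-199240} = \left(-396670\right) \left(- \frac{1}{199240}\right) = \frac{39667}{19924}$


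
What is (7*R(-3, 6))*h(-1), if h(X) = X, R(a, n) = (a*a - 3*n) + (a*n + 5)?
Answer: 154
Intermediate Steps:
R(a, n) = 5 + a² - 3*n + a*n (R(a, n) = (a² - 3*n) + (5 + a*n) = 5 + a² - 3*n + a*n)
(7*R(-3, 6))*h(-1) = (7*(5 + (-3)² - 3*6 - 3*6))*(-1) = (7*(5 + 9 - 18 - 18))*(-1) = (7*(-22))*(-1) = -154*(-1) = 154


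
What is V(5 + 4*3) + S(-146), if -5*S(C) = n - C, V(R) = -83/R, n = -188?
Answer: 299/85 ≈ 3.5176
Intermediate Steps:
S(C) = 188/5 + C/5 (S(C) = -(-188 - C)/5 = 188/5 + C/5)
V(5 + 4*3) + S(-146) = -83/(5 + 4*3) + (188/5 + (⅕)*(-146)) = -83/(5 + 12) + (188/5 - 146/5) = -83/17 + 42/5 = 299/85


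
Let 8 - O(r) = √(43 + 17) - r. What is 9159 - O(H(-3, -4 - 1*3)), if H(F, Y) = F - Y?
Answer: 9147 + 2*√15 ≈ 9154.8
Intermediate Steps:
O(r) = 8 + r - 2*√15 (O(r) = 8 - (√(43 + 17) - r) = 8 - (√60 - r) = 8 - (2*√15 - r) = 8 - (-r + 2*√15) = 8 + (r - 2*√15) = 8 + r - 2*√15)
9159 - O(H(-3, -4 - 1*3)) = 9159 - (8 + (-3 - (-4 - 1*3)) - 2*√15) = 9159 - (8 + (-3 - (-4 - 3)) - 2*√15) = 9159 - (8 + (-3 - 1*(-7)) - 2*√15) = 9159 - (8 + (-3 + 7) - 2*√15) = 9159 - (8 + 4 - 2*√15) = 9159 - (12 - 2*√15) = 9159 + (-12 + 2*√15) = 9147 + 2*√15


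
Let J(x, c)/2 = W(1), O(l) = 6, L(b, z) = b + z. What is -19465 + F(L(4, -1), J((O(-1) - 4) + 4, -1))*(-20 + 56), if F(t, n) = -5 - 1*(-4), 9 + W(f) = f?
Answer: -19501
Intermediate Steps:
W(f) = -9 + f
J(x, c) = -16 (J(x, c) = 2*(-9 + 1) = 2*(-8) = -16)
F(t, n) = -1 (F(t, n) = -5 + 4 = -1)
-19465 + F(L(4, -1), J((O(-1) - 4) + 4, -1))*(-20 + 56) = -19465 - (-20 + 56) = -19465 - 1*36 = -19465 - 36 = -19501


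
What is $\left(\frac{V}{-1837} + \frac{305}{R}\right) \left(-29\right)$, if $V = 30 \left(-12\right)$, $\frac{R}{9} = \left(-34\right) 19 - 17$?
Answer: $- \frac{46047215}{10961379} \approx -4.2009$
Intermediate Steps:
$R = -5967$ ($R = 9 \left(\left(-34\right) 19 - 17\right) = 9 \left(-646 - 17\right) = 9 \left(-663\right) = -5967$)
$V = -360$
$\left(\frac{V}{-1837} + \frac{305}{R}\right) \left(-29\right) = \left(- \frac{360}{-1837} + \frac{305}{-5967}\right) \left(-29\right) = \left(\left(-360\right) \left(- \frac{1}{1837}\right) + 305 \left(- \frac{1}{5967}\right)\right) \left(-29\right) = \left(\frac{360}{1837} - \frac{305}{5967}\right) \left(-29\right) = \frac{1587835}{10961379} \left(-29\right) = - \frac{46047215}{10961379}$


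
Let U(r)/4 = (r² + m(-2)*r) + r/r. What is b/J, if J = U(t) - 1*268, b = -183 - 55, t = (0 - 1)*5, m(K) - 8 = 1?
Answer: 119/172 ≈ 0.69186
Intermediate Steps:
m(K) = 9 (m(K) = 8 + 1 = 9)
t = -5 (t = -1*5 = -5)
U(r) = 4 + 4*r² + 36*r (U(r) = 4*((r² + 9*r) + r/r) = 4*((r² + 9*r) + 1) = 4*(1 + r² + 9*r) = 4 + 4*r² + 36*r)
b = -238
J = -344 (J = (4 + 4*(-5)² + 36*(-5)) - 1*268 = (4 + 4*25 - 180) - 268 = (4 + 100 - 180) - 268 = -76 - 268 = -344)
b/J = -238/(-344) = -238*(-1/344) = 119/172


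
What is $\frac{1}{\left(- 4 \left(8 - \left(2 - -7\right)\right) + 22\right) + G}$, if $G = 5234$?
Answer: $\frac{1}{5260} \approx 0.00019011$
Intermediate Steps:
$\frac{1}{\left(- 4 \left(8 - \left(2 - -7\right)\right) + 22\right) + G} = \frac{1}{\left(- 4 \left(8 - \left(2 - -7\right)\right) + 22\right) + 5234} = \frac{1}{\left(- 4 \left(8 - \left(2 + 7\right)\right) + 22\right) + 5234} = \frac{1}{\left(- 4 \left(8 - 9\right) + 22\right) + 5234} = \frac{1}{\left(\left(-4\right) \left(-1\right) + 22\right) + 5234} = \frac{1}{\left(4 + 22\right) + 5234} = \frac{1}{26 + 5234} = \frac{1}{5260}$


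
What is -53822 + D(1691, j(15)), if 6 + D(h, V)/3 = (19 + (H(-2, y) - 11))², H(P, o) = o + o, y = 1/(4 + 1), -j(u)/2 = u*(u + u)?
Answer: -1340708/25 ≈ -53628.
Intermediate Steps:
j(u) = -4*u² (j(u) = -2*u*(u + u) = -2*u*2*u = -4*u²)
y = ⅕ (y = 1/5 = ⅕ ≈ 0.20000)
H(P, o) = 2*o
D(h, V) = 4842/25 (D(h, V) = -18 + 3*(19 + (2*(⅕) - 11))² = -18 + 3*(19 + (⅖ - 11))² = -18 + 3*(19 - 53/5)² = -18 + 3*(42/5)² = -18 + 3*(1764/25) = -18 + 5292/25 = 4842/25)
-53822 + D(1691, j(15)) = -53822 + 4842/25 = -1340708/25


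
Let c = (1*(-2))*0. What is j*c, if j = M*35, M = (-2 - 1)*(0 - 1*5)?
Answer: 0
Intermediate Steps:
M = 15 (M = -3*(0 - 5) = -3*(-5) = 15)
c = 0 (c = -2*0 = 0)
j = 525 (j = 15*35 = 525)
j*c = 525*0 = 0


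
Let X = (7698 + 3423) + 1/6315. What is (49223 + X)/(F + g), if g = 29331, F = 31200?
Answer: 381072361/382253265 ≈ 0.99691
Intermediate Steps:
X = 70229116/6315 (X = 11121 + 1/6315 = 70229116/6315 ≈ 11121.)
(49223 + X)/(F + g) = (49223 + 70229116/6315)/(31200 + 29331) = (381072361/6315)/60531 = (381072361/6315)*(1/60531) = 381072361/382253265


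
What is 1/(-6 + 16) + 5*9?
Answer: 451/10 ≈ 45.100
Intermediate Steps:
1/(-6 + 16) + 5*9 = 1/10 + 45 = ⅒ + 45 = 451/10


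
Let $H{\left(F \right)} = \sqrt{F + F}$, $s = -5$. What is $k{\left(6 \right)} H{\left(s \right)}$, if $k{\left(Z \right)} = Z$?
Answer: $6 i \sqrt{10} \approx 18.974 i$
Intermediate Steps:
$H{\left(F \right)} = \sqrt{2} \sqrt{F}$ ($H{\left(F \right)} = \sqrt{2 F} = \sqrt{2} \sqrt{F}$)
$k{\left(6 \right)} H{\left(s \right)} = 6 \sqrt{2} \sqrt{-5} = 6 \sqrt{2} i \sqrt{5} = 6 i \sqrt{10}$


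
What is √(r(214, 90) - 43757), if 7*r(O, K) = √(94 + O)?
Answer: √(-2144093 + 14*√77)/7 ≈ 209.18*I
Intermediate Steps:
r(O, K) = √(94 + O)/7
√(r(214, 90) - 43757) = √(√(94 + 214)/7 - 43757) = √(√308/7 - 43757) = √((2*√77)/7 - 43757) = √(2*√77/7 - 43757) = √(-43757 + 2*√77/7)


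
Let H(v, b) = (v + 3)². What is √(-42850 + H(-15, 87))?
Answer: I*√42706 ≈ 206.65*I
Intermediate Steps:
H(v, b) = (3 + v)²
√(-42850 + H(-15, 87)) = √(-42850 + (3 - 15)²) = √(-42850 + (-12)²) = √(-42850 + 144) = √(-42706) = I*√42706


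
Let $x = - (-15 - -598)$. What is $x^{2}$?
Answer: $339889$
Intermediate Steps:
$x = -583$ ($x = - (-15 + 598) = \left(-1\right) 583 = -583$)
$x^{2} = \left(-583\right)^{2} = 339889$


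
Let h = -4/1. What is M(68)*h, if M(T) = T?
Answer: -272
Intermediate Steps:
h = -4 (h = -4*1 = -4)
M(68)*h = 68*(-4) = -272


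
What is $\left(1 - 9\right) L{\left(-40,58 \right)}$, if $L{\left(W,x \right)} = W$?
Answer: $320$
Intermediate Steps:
$\left(1 - 9\right) L{\left(-40,58 \right)} = \left(1 - 9\right) \left(-40\right) = \left(-8\right) \left(-40\right) = 320$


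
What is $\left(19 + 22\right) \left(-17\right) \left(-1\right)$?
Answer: $697$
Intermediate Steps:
$\left(19 + 22\right) \left(-17\right) \left(-1\right) = 41 \left(-17\right) \left(-1\right) = \left(-697\right) \left(-1\right) = 697$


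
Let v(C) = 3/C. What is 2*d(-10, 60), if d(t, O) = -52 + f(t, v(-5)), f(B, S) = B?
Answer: -124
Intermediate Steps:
d(t, O) = -52 + t
2*d(-10, 60) = 2*(-52 - 10) = 2*(-62) = -124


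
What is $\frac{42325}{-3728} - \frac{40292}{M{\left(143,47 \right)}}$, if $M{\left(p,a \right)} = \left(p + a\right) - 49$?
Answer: $- \frac{156176401}{525648} \approx -297.11$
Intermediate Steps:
$M{\left(p,a \right)} = -49 + a + p$ ($M{\left(p,a \right)} = \left(a + p\right) - 49 = -49 + a + p$)
$\frac{42325}{-3728} - \frac{40292}{M{\left(143,47 \right)}} = \frac{42325}{-3728} - \frac{40292}{-49 + 47 + 143} = 42325 \left(- \frac{1}{3728}\right) - \frac{40292}{141} = - \frac{42325}{3728} - \frac{40292}{141} = - \frac{156176401}{525648}$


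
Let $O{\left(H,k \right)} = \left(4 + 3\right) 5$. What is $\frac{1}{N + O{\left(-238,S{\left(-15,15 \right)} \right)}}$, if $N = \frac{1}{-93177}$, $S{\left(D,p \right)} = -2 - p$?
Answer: $\frac{93177}{3261194} \approx 0.028571$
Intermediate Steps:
$O{\left(H,k \right)} = 35$ ($O{\left(H,k \right)} = 7 \cdot 5 = 35$)
$N = - \frac{1}{93177} \approx -1.0732 \cdot 10^{-5}$
$\frac{1}{N + O{\left(-238,S{\left(-15,15 \right)} \right)}} = \frac{1}{- \frac{1}{93177} + 35} = \frac{1}{\frac{3261194}{93177}} = \frac{93177}{3261194}$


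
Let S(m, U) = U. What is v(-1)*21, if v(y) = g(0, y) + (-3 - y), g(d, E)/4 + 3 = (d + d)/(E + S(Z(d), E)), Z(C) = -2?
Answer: -294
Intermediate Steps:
g(d, E) = -12 + 4*d/E (g(d, E) = -12 + 4*((d + d)/(E + E)) = -12 + 4*((2*d)/((2*E))) = -12 + 4*((2*d)*(1/(2*E))) = -12 + 4*(d/E) = -12 + 4*d/E)
v(y) = -15 - y (v(y) = (-12 + 4*0/y) + (-3 - y) = (-12 + 0) + (-3 - y) = -12 + (-3 - y) = -15 - y)
v(-1)*21 = (-15 - 1*(-1))*21 = (-15 + 1)*21 = -14*21 = -294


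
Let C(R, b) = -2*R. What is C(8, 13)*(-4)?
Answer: 64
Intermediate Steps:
C(8, 13)*(-4) = -2*8*(-4) = -16*(-4) = 64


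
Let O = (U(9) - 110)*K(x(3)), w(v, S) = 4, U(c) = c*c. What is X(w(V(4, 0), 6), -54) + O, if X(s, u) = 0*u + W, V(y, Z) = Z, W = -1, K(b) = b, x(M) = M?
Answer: -88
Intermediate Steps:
U(c) = c²
X(s, u) = -1 (X(s, u) = 0*u - 1 = 0 - 1 = -1)
O = -87 (O = (9² - 110)*3 = (81 - 110)*3 = -29*3 = -87)
X(w(V(4, 0), 6), -54) + O = -1 - 87 = -88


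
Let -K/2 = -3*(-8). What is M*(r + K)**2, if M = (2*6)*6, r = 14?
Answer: 83232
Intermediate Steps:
K = -48 (K = -(-6)*(-8) = -2*24 = -48)
M = 72 (M = 12*6 = 72)
M*(r + K)**2 = 72*(14 - 48)**2 = 72*(-34)**2 = 72*1156 = 83232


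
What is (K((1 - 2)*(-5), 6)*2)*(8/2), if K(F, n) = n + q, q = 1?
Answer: 56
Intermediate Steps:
K(F, n) = 1 + n (K(F, n) = n + 1 = 1 + n)
(K((1 - 2)*(-5), 6)*2)*(8/2) = ((1 + 6)*2)*(8/2) = (7*2)*(8*(1/2)) = 14*4 = 56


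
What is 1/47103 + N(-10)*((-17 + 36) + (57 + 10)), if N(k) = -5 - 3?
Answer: -32406863/47103 ≈ -688.00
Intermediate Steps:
N(k) = -8
1/47103 + N(-10)*((-17 + 36) + (57 + 10)) = 1/47103 - 8*((-17 + 36) + (57 + 10)) = 1/47103 - 8*(19 + 67) = 1/47103 - 8*86 = 1/47103 - 688 = -32406863/47103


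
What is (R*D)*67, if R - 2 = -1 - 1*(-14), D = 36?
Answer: 36180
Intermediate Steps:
R = 15 (R = 2 + (-1 - 1*(-14)) = 2 + (-1 + 14) = 2 + 13 = 15)
(R*D)*67 = (15*36)*67 = 540*67 = 36180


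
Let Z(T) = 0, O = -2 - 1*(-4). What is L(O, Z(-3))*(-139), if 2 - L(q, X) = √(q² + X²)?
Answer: 0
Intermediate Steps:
O = 2 (O = -2 + 4 = 2)
L(q, X) = 2 - √(X² + q²) (L(q, X) = 2 - √(q² + X²) = 2 - √(X² + q²))
L(O, Z(-3))*(-139) = (2 - √(0² + 2²))*(-139) = (2 - √(0 + 4))*(-139) = (2 - √4)*(-139) = (2 - 1*2)*(-139) = (2 - 2)*(-139) = 0*(-139) = 0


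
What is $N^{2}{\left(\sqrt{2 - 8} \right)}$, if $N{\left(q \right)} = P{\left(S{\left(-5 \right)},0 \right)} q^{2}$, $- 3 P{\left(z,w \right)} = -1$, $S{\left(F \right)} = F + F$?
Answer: $4$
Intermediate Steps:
$S{\left(F \right)} = 2 F$
$P{\left(z,w \right)} = \frac{1}{3}$ ($P{\left(z,w \right)} = \left(- \frac{1}{3}\right) \left(-1\right) = \frac{1}{3}$)
$N{\left(q \right)} = \frac{q^{2}}{3}$
$N^{2}{\left(\sqrt{2 - 8} \right)} = \left(\frac{\left(\sqrt{2 - 8}\right)^{2}}{3}\right)^{2} = \left(\frac{\left(\sqrt{-6}\right)^{2}}{3}\right)^{2} = \left(\frac{\left(i \sqrt{6}\right)^{2}}{3}\right)^{2} = \left(\frac{1}{3} \left(-6\right)\right)^{2} = \left(-2\right)^{2} = 4$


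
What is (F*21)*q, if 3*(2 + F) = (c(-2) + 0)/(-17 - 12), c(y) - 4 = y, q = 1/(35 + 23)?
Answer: -616/841 ≈ -0.73246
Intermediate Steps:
q = 1/58 ≈ 0.017241
c(y) = 4 + y
F = -176/87 (F = -2 + (((4 - 2) + 0)/(-17 - 12))/3 = -2 + ((2 + 0)/(-29))/3 = -2 + (2*(-1/29))/3 = -2 + (⅓)*(-2/29) = -2 - 2/87 = -176/87 ≈ -2.0230)
(F*21)*q = -176/87*21*(1/58) = -1232/29*1/58 = -616/841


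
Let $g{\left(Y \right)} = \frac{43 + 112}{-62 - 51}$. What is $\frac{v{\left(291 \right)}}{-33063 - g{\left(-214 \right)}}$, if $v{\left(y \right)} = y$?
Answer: $- \frac{32883}{3735964} \approx -0.0088017$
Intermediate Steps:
$g{\left(Y \right)} = - \frac{155}{113}$ ($g{\left(Y \right)} = \frac{155}{-113} = 155 \left(- \frac{1}{113}\right) = - \frac{155}{113}$)
$\frac{v{\left(291 \right)}}{-33063 - g{\left(-214 \right)}} = \frac{291}{-33063 - - \frac{155}{113}} = \frac{291}{-33063 + \frac{155}{113}} = \frac{291}{- \frac{3735964}{113}} = 291 \left(- \frac{113}{3735964}\right) = - \frac{32883}{3735964}$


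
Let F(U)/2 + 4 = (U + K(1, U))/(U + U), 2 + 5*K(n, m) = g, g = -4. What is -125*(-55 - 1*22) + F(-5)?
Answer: 240456/25 ≈ 9618.2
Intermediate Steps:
K(n, m) = -6/5 (K(n, m) = -2/5 + (1/5)*(-4) = -2/5 - 4/5 = -6/5)
F(U) = -8 + (-6/5 + U)/U (F(U) = -8 + 2*((U - 6/5)/(U + U)) = -8 + 2*((-6/5 + U)/((2*U))) = -8 + 2*((-6/5 + U)*(1/(2*U))) = -8 + 2*((-6/5 + U)/(2*U)) = -8 + (-6/5 + U)/U)
-125*(-55 - 1*22) + F(-5) = -125*(-55 - 1*22) + (-7 - 6/5/(-5)) = -125*(-55 - 22) + (-7 - 6/5*(-1/5)) = -125*(-77) + (-7 + 6/25) = 9625 - 169/25 = 240456/25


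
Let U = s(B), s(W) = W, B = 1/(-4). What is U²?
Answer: 1/16 ≈ 0.062500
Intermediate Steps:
B = -¼ ≈ -0.25000
U = -¼ ≈ -0.25000
U² = (-¼)² = 1/16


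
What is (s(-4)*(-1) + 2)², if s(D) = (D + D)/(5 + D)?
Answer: 100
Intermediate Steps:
s(D) = 2*D/(5 + D) (s(D) = (2*D)/(5 + D) = 2*D/(5 + D))
(s(-4)*(-1) + 2)² = ((2*(-4)/(5 - 4))*(-1) + 2)² = ((2*(-4)/1)*(-1) + 2)² = ((2*(-4)*1)*(-1) + 2)² = (-8*(-1) + 2)² = (8 + 2)² = 10² = 100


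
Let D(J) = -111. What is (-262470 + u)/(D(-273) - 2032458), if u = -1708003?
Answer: 1970473/2032569 ≈ 0.96945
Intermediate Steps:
(-262470 + u)/(D(-273) - 2032458) = (-262470 - 1708003)/(-111 - 2032458) = -1970473/(-2032569) = -1970473*(-1/2032569) = 1970473/2032569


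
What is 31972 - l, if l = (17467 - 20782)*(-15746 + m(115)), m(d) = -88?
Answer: -52457738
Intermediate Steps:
l = 52489710 (l = (17467 - 20782)*(-15746 - 88) = -3315*(-15834) = 52489710)
31972 - l = 31972 - 1*52489710 = 31972 - 52489710 = -52457738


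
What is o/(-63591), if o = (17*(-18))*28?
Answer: 2856/21197 ≈ 0.13474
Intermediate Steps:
o = -8568 (o = -306*28 = -8568)
o/(-63591) = -8568/(-63591) = -8568*(-1/63591) = 2856/21197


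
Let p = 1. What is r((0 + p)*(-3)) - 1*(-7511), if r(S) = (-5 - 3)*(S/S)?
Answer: 7503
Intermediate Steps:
r(S) = -8 (r(S) = -8*1 = -8)
r((0 + p)*(-3)) - 1*(-7511) = -8 - 1*(-7511) = -8 + 7511 = 7503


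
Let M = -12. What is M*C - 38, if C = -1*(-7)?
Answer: -122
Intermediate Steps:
C = 7
M*C - 38 = -12*7 - 38 = -84 - 38 = -122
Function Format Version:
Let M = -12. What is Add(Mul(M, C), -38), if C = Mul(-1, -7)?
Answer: -122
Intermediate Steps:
C = 7
Add(Mul(M, C), -38) = Add(Mul(-12, 7), -38) = Add(-84, -38) = -122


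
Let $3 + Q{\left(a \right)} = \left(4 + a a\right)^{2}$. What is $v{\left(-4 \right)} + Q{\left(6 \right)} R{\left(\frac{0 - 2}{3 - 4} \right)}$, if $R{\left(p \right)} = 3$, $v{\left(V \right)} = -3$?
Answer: $4788$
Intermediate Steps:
$Q{\left(a \right)} = -3 + \left(4 + a^{2}\right)^{2}$ ($Q{\left(a \right)} = -3 + \left(4 + a a\right)^{2} = -3 + \left(4 + a^{2}\right)^{2}$)
$v{\left(-4 \right)} + Q{\left(6 \right)} R{\left(\frac{0 - 2}{3 - 4} \right)} = -3 + \left(-3 + \left(4 + 6^{2}\right)^{2}\right) 3 = -3 + \left(-3 + \left(4 + 36\right)^{2}\right) 3 = -3 + \left(-3 + 40^{2}\right) 3 = -3 + \left(-3 + 1600\right) 3 = -3 + 1597 \cdot 3 = -3 + 4791 = 4788$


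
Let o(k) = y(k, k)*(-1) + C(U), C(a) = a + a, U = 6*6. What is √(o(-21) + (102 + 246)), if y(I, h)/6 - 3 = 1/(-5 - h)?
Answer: 3*√714/4 ≈ 20.041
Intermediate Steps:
U = 36
C(a) = 2*a
y(I, h) = 18 + 6/(-5 - h)
o(k) = 72 - 6*(14 + 3*k)/(5 + k) (o(k) = (6*(14 + 3*k)/(5 + k))*(-1) + 2*36 = -6*(14 + 3*k)/(5 + k) + 72 = 72 - 6*(14 + 3*k)/(5 + k))
√(o(-21) + (102 + 246)) = √(6*(46 + 9*(-21))/(5 - 21) + (102 + 246)) = √(6*(46 - 189)/(-16) + 348) = √(6*(-1/16)*(-143) + 348) = √(429/8 + 348) = √(3213/8) = 3*√714/4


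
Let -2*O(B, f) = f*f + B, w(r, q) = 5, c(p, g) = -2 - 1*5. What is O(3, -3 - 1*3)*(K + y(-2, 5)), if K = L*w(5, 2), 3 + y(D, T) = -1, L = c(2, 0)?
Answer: 1521/2 ≈ 760.50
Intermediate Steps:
c(p, g) = -7 (c(p, g) = -2 - 5 = -7)
L = -7
y(D, T) = -4 (y(D, T) = -3 - 1 = -4)
O(B, f) = -B/2 - f**2/2 (O(B, f) = -(f*f + B)/2 = -(f**2 + B)/2 = -(B + f**2)/2 = -B/2 - f**2/2)
K = -35 (K = -7*5 = -35)
O(3, -3 - 1*3)*(K + y(-2, 5)) = (-1/2*3 - (-3 - 1*3)**2/2)*(-35 - 4) = (-3/2 - (-3 - 3)**2/2)*(-39) = (-3/2 - 1/2*(-6)**2)*(-39) = (-3/2 - 1/2*36)*(-39) = (-3/2 - 18)*(-39) = -39/2*(-39) = 1521/2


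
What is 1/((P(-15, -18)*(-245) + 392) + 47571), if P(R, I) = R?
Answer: 1/51638 ≈ 1.9366e-5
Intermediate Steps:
1/((P(-15, -18)*(-245) + 392) + 47571) = 1/((-15*(-245) + 392) + 47571) = 1/((3675 + 392) + 47571) = 1/(4067 + 47571) = 1/51638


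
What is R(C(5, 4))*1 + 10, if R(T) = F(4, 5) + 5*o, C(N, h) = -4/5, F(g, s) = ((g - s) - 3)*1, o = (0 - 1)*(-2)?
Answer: 16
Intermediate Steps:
o = 2 (o = -1*(-2) = 2)
F(g, s) = -3 + g - s (F(g, s) = (-3 + g - s)*1 = -3 + g - s)
C(N, h) = -⅘ (C(N, h) = -4*⅕ = -⅘)
R(T) = 6 (R(T) = (-3 + 4 - 1*5) + 5*2 = (-3 + 4 - 5) + 10 = -4 + 10 = 6)
R(C(5, 4))*1 + 10 = 6*1 + 10 = 6 + 10 = 16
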